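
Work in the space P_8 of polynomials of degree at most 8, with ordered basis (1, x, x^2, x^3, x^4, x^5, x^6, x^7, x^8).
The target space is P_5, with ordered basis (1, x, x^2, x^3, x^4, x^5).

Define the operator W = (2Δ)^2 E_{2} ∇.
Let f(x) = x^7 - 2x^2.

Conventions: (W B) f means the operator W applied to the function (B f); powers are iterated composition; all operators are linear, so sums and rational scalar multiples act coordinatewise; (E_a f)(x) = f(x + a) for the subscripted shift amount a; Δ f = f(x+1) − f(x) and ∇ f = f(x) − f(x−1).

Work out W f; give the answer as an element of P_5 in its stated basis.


g(x) = 840x^4 + 8400x^3 + 32760x^2 + 58800x + 40824

∇ f = 7x^6 - 21x^5 + 35x^4 - 35x^3 + 21x^2 - 11x + 3
E_{2} ∇ f = 7x^6 + 63x^5 + 245x^4 + 525x^3 + 651x^2 + 437x + 121
Δ E_{2} ∇ f = 42x^5 + 420x^4 + 1750x^3 + 3780x^2 + 4214x + 1928
(2Δ) E_{2} ∇ f = 84x^5 + 840x^4 + 3500x^3 + 7560x^2 + 8428x + 3856
Δ (2Δ) E_{2} ∇ f = 420x^4 + 4200x^3 + 16380x^2 + 29400x + 20412
(2Δ) (2Δ) E_{2} ∇ f = 840x^4 + 8400x^3 + 32760x^2 + 58800x + 40824


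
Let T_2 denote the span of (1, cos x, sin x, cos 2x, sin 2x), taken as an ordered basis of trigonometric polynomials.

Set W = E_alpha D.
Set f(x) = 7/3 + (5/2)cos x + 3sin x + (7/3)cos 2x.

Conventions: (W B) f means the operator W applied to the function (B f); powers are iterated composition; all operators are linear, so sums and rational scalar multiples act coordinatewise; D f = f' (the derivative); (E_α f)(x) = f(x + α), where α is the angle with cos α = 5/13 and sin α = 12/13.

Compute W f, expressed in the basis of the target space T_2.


the result is g(x) = -(15/13)cos x - (97/26)sin x - (560/169)cos 2x + (1666/507)sin 2x

D f = 3cos x - (5/2)sin x - (14/3)sin 2x
E_alpha D f = -(15/13)cos x - (97/26)sin x - (560/169)cos 2x + (1666/507)sin 2x


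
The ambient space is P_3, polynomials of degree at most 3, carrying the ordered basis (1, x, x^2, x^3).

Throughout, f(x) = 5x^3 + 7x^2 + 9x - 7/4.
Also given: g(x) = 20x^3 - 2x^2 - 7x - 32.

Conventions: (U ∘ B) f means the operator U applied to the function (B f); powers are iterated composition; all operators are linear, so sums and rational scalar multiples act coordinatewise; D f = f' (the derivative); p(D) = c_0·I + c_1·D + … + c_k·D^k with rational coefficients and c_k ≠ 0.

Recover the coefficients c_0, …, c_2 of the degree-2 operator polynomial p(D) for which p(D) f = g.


D^0 f = 5x^3 + 7x^2 + 9x - 7/4
D^1 f = 15x^2 + 14x + 9
D^2 f = 30x + 14
matching coefficients of g against c_0 f + c_1 Df + … from the top degree down determines the c_i
solution: c_0 = 4, c_1 = -2, c_2 = -1/2

c_0 = 4, c_1 = -2, c_2 = -1/2


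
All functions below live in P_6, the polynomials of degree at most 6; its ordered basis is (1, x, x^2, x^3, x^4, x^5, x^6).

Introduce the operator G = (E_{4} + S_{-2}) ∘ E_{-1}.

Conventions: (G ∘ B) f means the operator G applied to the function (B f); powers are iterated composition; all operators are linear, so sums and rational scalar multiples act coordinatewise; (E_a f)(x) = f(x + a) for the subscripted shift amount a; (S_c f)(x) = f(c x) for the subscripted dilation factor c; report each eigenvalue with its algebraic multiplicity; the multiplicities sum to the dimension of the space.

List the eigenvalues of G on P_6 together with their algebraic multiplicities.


λ = -31 (multiplicity 1), λ = -7 (multiplicity 1), λ = -1 (multiplicity 1), λ = 2 (multiplicity 1), λ = 5 (multiplicity 1), λ = 17 (multiplicity 1), λ = 65 (multiplicity 1)

image of 1: 2
image of x: -x + 2
image of x^2: 5x^2 + 10x + 10
image of x^3: -7x^3 - 3x^2 + 21x + 26
image of x^4: 17x^4 + 44x^3 + 78x^2 + 116x + 82
image of x^5: -31x^5 - 65x^4 + 10x^3 + 230x^2 + 395x + 242
image of x^6: 65x^6 + 210x^5 + 375x^4 + 700x^3 + 1275x^2 + 1470x + 730
the matrix is upper triangular; its diagonal is (2, -1, 5, -7, 17, -31, 65)
for a triangular matrix the eigenvalues are the diagonal entries, with algebraic multiplicity their repetition count


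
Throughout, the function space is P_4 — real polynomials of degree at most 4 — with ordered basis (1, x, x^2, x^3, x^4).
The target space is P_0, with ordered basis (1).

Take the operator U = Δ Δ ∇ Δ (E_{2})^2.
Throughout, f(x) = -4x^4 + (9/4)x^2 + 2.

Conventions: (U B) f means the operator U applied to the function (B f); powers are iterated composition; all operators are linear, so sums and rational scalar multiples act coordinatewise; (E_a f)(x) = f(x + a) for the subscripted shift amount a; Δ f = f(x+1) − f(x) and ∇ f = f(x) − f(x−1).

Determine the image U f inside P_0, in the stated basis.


the result is g(x) = -96

E_{2} f = -4x^4 - 32x^3 - (375/4)x^2 - 119x - 53
E_{2} E_{2} f = -4x^4 - 64x^3 - (1527/4)x^2 - 1006x - 986
Δ (E_{2})^2 f = -16x^3 - 216x^2 - (1943/2)x - 5823/4
∇ Δ (E_{2})^2 f = -48x^2 - 384x - 1543/2
Δ ∇ Δ (E_{2})^2 f = -96x - 432
Δ (Δ ∇ Δ) (E_{2})^2 f = -96


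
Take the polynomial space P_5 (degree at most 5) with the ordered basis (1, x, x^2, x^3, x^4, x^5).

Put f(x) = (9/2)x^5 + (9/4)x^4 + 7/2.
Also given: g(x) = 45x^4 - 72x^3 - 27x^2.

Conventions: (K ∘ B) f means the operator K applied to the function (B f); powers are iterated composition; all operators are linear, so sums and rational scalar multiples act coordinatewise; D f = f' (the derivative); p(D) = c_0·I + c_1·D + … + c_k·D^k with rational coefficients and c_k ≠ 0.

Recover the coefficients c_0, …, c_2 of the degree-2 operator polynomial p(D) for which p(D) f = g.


D^0 f = (9/2)x^5 + (9/4)x^4 + 7/2
D^1 f = (45/2)x^4 + 9x^3
D^2 f = 90x^3 + 27x^2
matching coefficients of g against c_0 f + c_1 Df + … from the top degree down determines the c_i
solution: c_0 = 0, c_1 = 2, c_2 = -1

p(D) = 2·D − D^2, i.e. c_0 = 0, c_1 = 2, c_2 = -1


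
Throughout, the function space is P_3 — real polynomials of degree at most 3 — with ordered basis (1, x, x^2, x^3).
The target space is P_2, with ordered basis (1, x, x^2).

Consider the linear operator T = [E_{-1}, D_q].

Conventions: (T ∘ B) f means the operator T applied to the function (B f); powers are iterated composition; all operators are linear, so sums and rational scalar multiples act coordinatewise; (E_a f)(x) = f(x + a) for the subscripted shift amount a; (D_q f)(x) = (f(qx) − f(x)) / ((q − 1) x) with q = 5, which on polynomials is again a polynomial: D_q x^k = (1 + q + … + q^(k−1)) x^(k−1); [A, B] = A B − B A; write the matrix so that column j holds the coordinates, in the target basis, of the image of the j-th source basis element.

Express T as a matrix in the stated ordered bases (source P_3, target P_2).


image of 1: 0
image of x: 0
image of x^2: -4
image of x^3: -44x + 28
each image's coordinates form column j of the matrix

the matrix is [[0, 0, -4, 28]; [0, 0, 0, -44]; [0, 0, 0, 0]] (rows listed top to bottom)


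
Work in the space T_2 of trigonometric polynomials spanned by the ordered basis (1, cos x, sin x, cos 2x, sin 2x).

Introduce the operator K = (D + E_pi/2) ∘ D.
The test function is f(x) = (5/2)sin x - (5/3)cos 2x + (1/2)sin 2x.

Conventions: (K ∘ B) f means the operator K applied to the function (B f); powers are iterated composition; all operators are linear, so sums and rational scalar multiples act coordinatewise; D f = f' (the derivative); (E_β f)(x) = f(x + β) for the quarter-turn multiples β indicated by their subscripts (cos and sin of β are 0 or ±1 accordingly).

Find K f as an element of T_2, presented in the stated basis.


D f = (5/2)cos x + cos 2x + (10/3)sin 2x
D D f = -(5/2)sin x + (20/3)cos 2x - 2sin 2x
E_pi/2 D f = -(5/2)sin x - cos 2x - (10/3)sin 2x
(D + E_pi/2) D f = -5sin x + (17/3)cos 2x - (16/3)sin 2x

g(x) = -5sin x + (17/3)cos 2x - (16/3)sin 2x


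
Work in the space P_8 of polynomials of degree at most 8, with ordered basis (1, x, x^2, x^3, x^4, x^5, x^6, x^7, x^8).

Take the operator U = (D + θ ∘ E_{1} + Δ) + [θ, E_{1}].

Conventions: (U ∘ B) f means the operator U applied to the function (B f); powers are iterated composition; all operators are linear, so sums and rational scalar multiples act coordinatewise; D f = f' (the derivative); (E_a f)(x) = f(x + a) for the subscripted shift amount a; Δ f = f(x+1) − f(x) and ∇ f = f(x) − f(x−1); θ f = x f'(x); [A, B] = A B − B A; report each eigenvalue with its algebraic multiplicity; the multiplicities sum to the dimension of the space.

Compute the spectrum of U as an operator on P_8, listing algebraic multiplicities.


image of 1: 0
image of x: x + 1
image of x^2: 2x^2 + 4x - 1
image of x^3: 3x^3 + 9x^2 - 2
image of x^4: 4x^4 + 16x^3 + 6x^2 - 4x - 3
image of x^5: 5x^5 + 25x^4 + 20x^3 - 10x - 4
image of x^6: 6x^6 + 36x^5 + 45x^4 + 20x^3 - 15x^2 - 18x - 5
image of x^7: 7x^7 + 49x^6 + 84x^5 + 70x^4 - 42x^2 - 28x - 6
image of x^8: 8x^8 + 64x^7 + 140x^6 + 168x^5 + 70x^4 - 56x^3 - 84x^2 - 40x - 7
the matrix is upper triangular; its diagonal is (0, 1, 2, 3, 4, 5, 6, 7, 8)
for a triangular matrix the eigenvalues are the diagonal entries, with algebraic multiplicity their repetition count

λ = 0 (multiplicity 1), λ = 1 (multiplicity 1), λ = 2 (multiplicity 1), λ = 3 (multiplicity 1), λ = 4 (multiplicity 1), λ = 5 (multiplicity 1), λ = 6 (multiplicity 1), λ = 7 (multiplicity 1), λ = 8 (multiplicity 1)


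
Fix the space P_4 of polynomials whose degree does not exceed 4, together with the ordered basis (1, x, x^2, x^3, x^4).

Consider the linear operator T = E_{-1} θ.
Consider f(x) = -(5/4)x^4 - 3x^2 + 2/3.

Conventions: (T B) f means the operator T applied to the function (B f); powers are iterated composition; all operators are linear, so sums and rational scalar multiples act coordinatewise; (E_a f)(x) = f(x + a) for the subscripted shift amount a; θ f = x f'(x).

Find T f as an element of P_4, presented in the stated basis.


θ f = -5x^4 - 6x^2
E_{-1} θ f = -5x^4 + 20x^3 - 36x^2 + 32x - 11

the image equals g(x) = -5x^4 + 20x^3 - 36x^2 + 32x - 11


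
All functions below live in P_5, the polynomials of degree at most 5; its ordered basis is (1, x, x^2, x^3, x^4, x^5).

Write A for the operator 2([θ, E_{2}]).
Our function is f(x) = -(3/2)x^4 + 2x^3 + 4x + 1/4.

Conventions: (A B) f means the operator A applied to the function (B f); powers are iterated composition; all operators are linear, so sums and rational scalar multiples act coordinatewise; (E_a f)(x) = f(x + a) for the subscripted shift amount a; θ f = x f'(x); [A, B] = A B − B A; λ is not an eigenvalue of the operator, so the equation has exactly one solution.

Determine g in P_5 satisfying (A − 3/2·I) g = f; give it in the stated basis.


write g with unknown coordinates in the stated basis and equate coefficients in (A − 3/2·I) g = f
solving from the highest basis element down gives g = x^4 - 12x^3 + 32x^2 + (248/3)x - 4739/18
check: A g = -16x^3 + 48x^2 + 128x - 1184/3
so A g − 3/2·g = -(3/2)x^4 + 2x^3 + 4x + 1/4 = f ✓

g(x) = x^4 - 12x^3 + 32x^2 + (248/3)x - 4739/18


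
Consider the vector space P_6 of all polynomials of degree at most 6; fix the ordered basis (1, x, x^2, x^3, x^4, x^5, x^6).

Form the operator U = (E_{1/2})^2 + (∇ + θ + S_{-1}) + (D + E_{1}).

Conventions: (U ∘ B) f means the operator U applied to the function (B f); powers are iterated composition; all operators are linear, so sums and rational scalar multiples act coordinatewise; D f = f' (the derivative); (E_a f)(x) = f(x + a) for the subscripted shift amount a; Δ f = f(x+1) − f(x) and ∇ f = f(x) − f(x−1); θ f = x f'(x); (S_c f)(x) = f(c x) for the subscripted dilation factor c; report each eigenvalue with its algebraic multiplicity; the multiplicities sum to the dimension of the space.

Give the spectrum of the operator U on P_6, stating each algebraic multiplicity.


λ = 2 (multiplicity 1), λ = 3 (multiplicity 1), λ = 4 (multiplicity 1), λ = 5 (multiplicity 1), λ = 6 (multiplicity 1), λ = 7 (multiplicity 1), λ = 9 (multiplicity 1)

image of 1: 3
image of x: 2x + 4
image of x^2: 5x^2 + 8x + 1
image of x^3: 4x^3 + 12x^2 + 3x + 3
image of x^4: 7x^4 + 16x^3 + 6x^2 + 12x + 1
image of x^5: 6x^5 + 20x^4 + 10x^3 + 30x^2 + 5x + 3
image of x^6: 9x^6 + 24x^5 + 15x^4 + 60x^3 + 15x^2 + 18x + 1
the matrix is upper triangular; its diagonal is (3, 2, 5, 4, 7, 6, 9)
for a triangular matrix the eigenvalues are the diagonal entries, with algebraic multiplicity their repetition count


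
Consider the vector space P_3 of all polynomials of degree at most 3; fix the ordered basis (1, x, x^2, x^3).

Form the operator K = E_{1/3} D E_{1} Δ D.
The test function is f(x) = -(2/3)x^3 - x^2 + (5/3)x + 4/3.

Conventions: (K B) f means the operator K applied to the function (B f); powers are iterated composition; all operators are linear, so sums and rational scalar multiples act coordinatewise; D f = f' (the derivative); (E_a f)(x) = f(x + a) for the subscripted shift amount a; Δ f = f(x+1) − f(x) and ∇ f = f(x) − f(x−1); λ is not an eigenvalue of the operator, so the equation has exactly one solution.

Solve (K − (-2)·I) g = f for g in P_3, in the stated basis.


write g with unknown coordinates in the stated basis and equate coefficients in (K − (-2)·I) g = f
solving from the highest basis element down gives g = -(1/3)x^3 - (1/2)x^2 + (5/6)x + 5/3
check: K g = -2
so K g − (-2)·g = -(2/3)x^3 - x^2 + (5/3)x + 4/3 = f ✓

the result is g(x) = -(1/3)x^3 - (1/2)x^2 + (5/6)x + 5/3


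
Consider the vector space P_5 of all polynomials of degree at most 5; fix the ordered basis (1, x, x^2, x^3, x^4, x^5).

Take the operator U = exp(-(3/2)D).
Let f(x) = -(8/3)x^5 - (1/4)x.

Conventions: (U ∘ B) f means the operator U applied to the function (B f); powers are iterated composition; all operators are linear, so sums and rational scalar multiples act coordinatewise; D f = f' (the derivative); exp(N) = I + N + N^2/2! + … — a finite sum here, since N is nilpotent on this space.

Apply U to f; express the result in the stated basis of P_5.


order-1 term: 20x^4 + 3/8
order-2 term: -60x^3
order-3 term: 90x^2
order-4 term: -(135/2)x
order-5 term: 81/4
the series for exp(-(3/2)D) f terminates at order 5
exp(-(3/2)D) f = -(8/3)x^5 + 20x^4 - 60x^3 + 90x^2 - (271/4)x + 165/8

the result is g(x) = -(8/3)x^5 + 20x^4 - 60x^3 + 90x^2 - (271/4)x + 165/8


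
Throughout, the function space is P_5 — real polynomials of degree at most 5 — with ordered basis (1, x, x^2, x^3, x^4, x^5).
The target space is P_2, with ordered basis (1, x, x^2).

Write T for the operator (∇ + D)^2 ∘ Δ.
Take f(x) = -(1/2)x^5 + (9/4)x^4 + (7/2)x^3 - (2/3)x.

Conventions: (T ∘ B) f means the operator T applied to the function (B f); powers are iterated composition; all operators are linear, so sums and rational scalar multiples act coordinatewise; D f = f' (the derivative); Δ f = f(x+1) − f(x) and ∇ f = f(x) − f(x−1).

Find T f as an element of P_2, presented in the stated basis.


g(x) = -120x^2 + 216x + 49

Δ f = -(5/2)x^4 + 4x^3 + 19x^2 + 17x + 55/12
∇ Δ f = -10x^3 + 27x^2 + 16x + 9/2
D Δ f = -10x^3 + 12x^2 + 38x + 17
(∇ + D) Δ f = -20x^3 + 39x^2 + 54x + 43/2
∇ (∇ + D) Δ f = -60x^2 + 138x - 5
D (∇ + D) Δ f = -60x^2 + 78x + 54
(∇ + D) (∇ + D) Δ f = -120x^2 + 216x + 49


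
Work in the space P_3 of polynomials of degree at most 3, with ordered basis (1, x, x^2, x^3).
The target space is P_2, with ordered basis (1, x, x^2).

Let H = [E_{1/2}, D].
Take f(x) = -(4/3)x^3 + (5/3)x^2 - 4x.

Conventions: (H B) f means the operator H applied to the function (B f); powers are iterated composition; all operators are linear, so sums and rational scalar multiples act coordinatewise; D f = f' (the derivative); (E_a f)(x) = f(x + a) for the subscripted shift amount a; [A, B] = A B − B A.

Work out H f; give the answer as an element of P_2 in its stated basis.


g(x) = 0

D f = -4x^2 + (10/3)x - 4
E_{1/2} D f = -4x^2 - (2/3)x - 10/3
E_{1/2} f = -(4/3)x^3 - (1/3)x^2 - (10/3)x - 7/4
D E_{1/2} f = -4x^2 - (2/3)x - 10/3
[E_{1/2}, D] f = 0


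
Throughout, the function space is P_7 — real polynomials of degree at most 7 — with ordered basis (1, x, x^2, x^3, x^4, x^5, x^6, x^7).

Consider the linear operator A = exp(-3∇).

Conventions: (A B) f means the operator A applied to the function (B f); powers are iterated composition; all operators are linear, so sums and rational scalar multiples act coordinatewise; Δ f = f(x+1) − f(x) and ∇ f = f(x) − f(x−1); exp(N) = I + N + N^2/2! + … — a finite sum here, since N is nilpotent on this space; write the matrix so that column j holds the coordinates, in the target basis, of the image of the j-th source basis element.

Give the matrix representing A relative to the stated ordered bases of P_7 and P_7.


the matrix is [[1, -3, 12, -57, 309, -1866, 12351, -88563]; [0, 1, -6, 36, -228, 1545, -11196, 86457]; [0, 0, 1, -9, 72, -570, 4635, -39186]; [0, 0, 0, 1, -12, 120, -1140, 10815]; [0, 0, 0, 0, 1, -15, 180, -1995]; [0, 0, 0, 0, 0, 1, -18, 252]; [0, 0, 0, 0, 0, 0, 1, -21]; [0, 0, 0, 0, 0, 0, 0, 1]] (rows listed top to bottom)

image of 1: 1
image of x: x - 3
image of x^2: x^2 - 6x + 12
image of x^3: x^3 - 9x^2 + 36x - 57
image of x^4: x^4 - 12x^3 + 72x^2 - 228x + 309
image of x^5: x^5 - 15x^4 + 120x^3 - 570x^2 + 1545x - 1866
image of x^6: x^6 - 18x^5 + 180x^4 - 1140x^3 + 4635x^2 - 11196x + 12351
image of x^7: x^7 - 21x^6 + 252x^5 - 1995x^4 + 10815x^3 - 39186x^2 + 86457x - 88563
each image's coordinates form column j of the matrix


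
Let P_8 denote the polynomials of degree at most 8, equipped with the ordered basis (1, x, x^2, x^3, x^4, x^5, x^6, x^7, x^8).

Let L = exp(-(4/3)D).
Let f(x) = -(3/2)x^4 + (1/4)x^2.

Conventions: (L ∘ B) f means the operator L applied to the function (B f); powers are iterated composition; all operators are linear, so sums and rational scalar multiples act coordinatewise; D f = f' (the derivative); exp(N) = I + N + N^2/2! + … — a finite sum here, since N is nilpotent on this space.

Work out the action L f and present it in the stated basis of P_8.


the result is g(x) = -(3/2)x^4 + 8x^3 - (63/4)x^2 + (122/9)x - 116/27

order-1 term: 8x^3 - (2/3)x
order-2 term: -16x^2 + 4/9
order-3 term: (128/9)x
order-4 term: -128/27
the series for exp(-(4/3)D) f terminates at order 4
exp(-(4/3)D) f = -(3/2)x^4 + 8x^3 - (63/4)x^2 + (122/9)x - 116/27


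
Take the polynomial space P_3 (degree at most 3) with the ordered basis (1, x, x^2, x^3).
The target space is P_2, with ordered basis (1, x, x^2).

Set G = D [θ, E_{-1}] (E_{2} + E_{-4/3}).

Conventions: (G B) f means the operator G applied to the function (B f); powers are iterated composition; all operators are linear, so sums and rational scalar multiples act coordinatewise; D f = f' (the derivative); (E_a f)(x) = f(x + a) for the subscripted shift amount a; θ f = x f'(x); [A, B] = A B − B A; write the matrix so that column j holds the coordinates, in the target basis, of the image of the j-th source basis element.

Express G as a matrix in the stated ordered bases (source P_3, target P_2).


the matrix is [[0, 0, 4, -8]; [0, 0, 0, 12]; [0, 0, 0, 0]] (rows listed top to bottom)

image of 1: 0
image of x: 0
image of x^2: 4
image of x^3: 12x - 8
each image's coordinates form column j of the matrix


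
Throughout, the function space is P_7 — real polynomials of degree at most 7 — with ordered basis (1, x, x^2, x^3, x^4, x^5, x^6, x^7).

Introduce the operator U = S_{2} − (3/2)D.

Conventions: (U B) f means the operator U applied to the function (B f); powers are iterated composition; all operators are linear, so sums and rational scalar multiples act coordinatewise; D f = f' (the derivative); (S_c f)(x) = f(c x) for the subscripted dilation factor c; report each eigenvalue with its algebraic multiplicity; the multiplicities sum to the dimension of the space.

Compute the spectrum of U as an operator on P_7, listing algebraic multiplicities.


λ = 1 (multiplicity 1), λ = 2 (multiplicity 1), λ = 4 (multiplicity 1), λ = 8 (multiplicity 1), λ = 16 (multiplicity 1), λ = 32 (multiplicity 1), λ = 64 (multiplicity 1), λ = 128 (multiplicity 1)

image of 1: 1
image of x: 2x - 3/2
image of x^2: 4x^2 - 3x
image of x^3: 8x^3 - (9/2)x^2
image of x^4: 16x^4 - 6x^3
image of x^5: 32x^5 - (15/2)x^4
image of x^6: 64x^6 - 9x^5
image of x^7: 128x^7 - (21/2)x^6
the matrix is upper triangular; its diagonal is (1, 2, 4, 8, 16, 32, 64, 128)
for a triangular matrix the eigenvalues are the diagonal entries, with algebraic multiplicity their repetition count


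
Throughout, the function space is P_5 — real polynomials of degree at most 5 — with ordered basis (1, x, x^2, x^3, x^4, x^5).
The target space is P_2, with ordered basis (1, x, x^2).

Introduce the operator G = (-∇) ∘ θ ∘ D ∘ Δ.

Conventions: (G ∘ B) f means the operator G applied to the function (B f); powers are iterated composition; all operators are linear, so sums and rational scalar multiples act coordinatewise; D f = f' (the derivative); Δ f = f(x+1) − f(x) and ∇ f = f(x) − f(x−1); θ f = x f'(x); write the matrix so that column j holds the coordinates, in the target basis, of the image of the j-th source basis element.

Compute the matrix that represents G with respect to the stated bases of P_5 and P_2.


image of 1: 0
image of x: 0
image of x^2: 0
image of x^3: -6
image of x^4: -48x + 12
image of x^5: -180x^2 + 60x - 20
each image's coordinates form column j of the matrix

the matrix is [[0, 0, 0, -6, 12, -20]; [0, 0, 0, 0, -48, 60]; [0, 0, 0, 0, 0, -180]] (rows listed top to bottom)


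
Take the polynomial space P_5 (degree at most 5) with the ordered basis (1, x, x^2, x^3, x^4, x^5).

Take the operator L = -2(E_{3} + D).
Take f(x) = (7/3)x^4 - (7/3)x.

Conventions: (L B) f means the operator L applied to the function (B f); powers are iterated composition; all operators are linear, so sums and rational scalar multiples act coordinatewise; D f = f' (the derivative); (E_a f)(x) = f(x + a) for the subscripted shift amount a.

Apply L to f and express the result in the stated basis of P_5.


the image equals g(x) = -(14/3)x^4 - (224/3)x^3 - 252x^2 - (1498/3)x - 1078/3

E_{3} f = (7/3)x^4 + 28x^3 + 126x^2 + (749/3)x + 182
D f = (28/3)x^3 - 7/3
(E_{3} + D) f = (7/3)x^4 + (112/3)x^3 + 126x^2 + (749/3)x + 539/3
(-2(E_{3} + D)) f = -(14/3)x^4 - (224/3)x^3 - 252x^2 - (1498/3)x - 1078/3


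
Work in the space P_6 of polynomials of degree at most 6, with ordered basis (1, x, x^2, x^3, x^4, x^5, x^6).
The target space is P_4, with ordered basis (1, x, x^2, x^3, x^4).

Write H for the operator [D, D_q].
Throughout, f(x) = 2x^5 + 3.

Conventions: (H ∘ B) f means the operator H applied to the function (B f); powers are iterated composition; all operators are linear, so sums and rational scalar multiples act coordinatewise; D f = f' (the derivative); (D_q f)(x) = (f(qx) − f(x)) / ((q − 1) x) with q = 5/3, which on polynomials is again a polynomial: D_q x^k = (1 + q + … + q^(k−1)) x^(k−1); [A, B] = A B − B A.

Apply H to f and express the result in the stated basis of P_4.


D_q f = (2882/81)x^4
D D_q f = (11528/81)x^3
D f = 10x^4
D_q D f = (2720/27)x^3
[D, D_q] f = (3368/81)x^3

g(x) = (3368/81)x^3


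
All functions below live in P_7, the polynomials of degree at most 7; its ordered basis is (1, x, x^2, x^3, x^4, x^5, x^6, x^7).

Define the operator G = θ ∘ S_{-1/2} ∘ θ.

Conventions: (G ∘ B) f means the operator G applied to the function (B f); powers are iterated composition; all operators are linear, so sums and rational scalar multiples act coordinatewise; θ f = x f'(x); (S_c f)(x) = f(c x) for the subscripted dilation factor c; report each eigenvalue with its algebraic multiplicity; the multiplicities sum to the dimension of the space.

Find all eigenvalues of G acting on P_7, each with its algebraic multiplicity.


λ = -9/8 (multiplicity 1), λ = -25/32 (multiplicity 1), λ = -1/2 (multiplicity 1), λ = -49/128 (multiplicity 1), λ = 0 (multiplicity 1), λ = 9/16 (multiplicity 1), λ = 1 (multiplicity 2)

image of 1: 0
image of x: -(1/2)x
image of x^2: x^2
image of x^3: -(9/8)x^3
image of x^4: x^4
image of x^5: -(25/32)x^5
image of x^6: (9/16)x^6
image of x^7: -(49/128)x^7
the matrix is upper triangular; its diagonal is (0, -1/2, 1, -9/8, 1, -25/32, 9/16, -49/128)
for a triangular matrix the eigenvalues are the diagonal entries, with algebraic multiplicity their repetition count


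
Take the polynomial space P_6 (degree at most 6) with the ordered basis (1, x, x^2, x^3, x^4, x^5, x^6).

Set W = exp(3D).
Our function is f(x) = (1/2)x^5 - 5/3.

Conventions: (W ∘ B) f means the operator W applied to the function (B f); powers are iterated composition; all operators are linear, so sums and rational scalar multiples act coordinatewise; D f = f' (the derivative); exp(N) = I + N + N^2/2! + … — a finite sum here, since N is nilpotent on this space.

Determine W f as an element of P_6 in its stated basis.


g(x) = (1/2)x^5 + (15/2)x^4 + 45x^3 + 135x^2 + (405/2)x + 719/6

order-1 term: (15/2)x^4
order-2 term: 45x^3
order-3 term: 135x^2
order-4 term: (405/2)x
order-5 term: 243/2
the series for exp(3D) f terminates at order 5
exp(3D) f = (1/2)x^5 + (15/2)x^4 + 45x^3 + 135x^2 + (405/2)x + 719/6


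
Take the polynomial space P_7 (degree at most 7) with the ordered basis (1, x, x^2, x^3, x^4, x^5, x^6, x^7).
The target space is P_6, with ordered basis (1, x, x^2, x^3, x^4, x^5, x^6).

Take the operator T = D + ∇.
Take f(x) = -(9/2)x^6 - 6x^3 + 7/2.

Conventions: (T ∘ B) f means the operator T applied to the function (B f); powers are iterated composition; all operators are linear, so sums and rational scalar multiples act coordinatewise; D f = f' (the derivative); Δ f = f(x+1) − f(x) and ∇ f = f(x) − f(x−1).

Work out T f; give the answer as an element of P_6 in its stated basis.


D f = -27x^5 - 18x^2
∇ f = -27x^5 + (135/2)x^4 - 90x^3 + (99/2)x^2 - 9x - 3/2
(D + ∇) f = -54x^5 + (135/2)x^4 - 90x^3 + (63/2)x^2 - 9x - 3/2

the image equals g(x) = -54x^5 + (135/2)x^4 - 90x^3 + (63/2)x^2 - 9x - 3/2


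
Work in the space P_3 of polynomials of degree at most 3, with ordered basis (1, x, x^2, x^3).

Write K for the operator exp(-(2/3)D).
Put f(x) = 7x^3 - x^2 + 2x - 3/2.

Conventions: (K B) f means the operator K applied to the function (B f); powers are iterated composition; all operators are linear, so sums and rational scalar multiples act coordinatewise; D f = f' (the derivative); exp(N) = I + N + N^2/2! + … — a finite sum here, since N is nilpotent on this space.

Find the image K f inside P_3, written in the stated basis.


the result is g(x) = 7x^3 - 15x^2 + (38/3)x - 289/54

order-1 term: -14x^2 + (4/3)x - 4/3
order-2 term: (28/3)x - 4/9
order-3 term: -56/27
the series for exp(-(2/3)D) f terminates at order 3
exp(-(2/3)D) f = 7x^3 - 15x^2 + (38/3)x - 289/54


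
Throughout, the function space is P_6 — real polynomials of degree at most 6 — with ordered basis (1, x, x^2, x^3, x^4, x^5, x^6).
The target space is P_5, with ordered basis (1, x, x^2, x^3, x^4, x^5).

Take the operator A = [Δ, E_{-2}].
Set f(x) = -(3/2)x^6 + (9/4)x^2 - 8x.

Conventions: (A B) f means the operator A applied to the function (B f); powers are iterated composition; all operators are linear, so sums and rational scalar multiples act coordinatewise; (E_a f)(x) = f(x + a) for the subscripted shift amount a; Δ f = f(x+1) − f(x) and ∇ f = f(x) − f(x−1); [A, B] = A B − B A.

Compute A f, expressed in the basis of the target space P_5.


E_{-2} f = -(3/2)x^6 + 18x^5 - 90x^4 + 240x^3 - (1431/4)x^2 + 271x - 71
Δ E_{-2} f = -9x^5 + (135/2)x^4 - 210x^3 + (675/2)x^2 - (549/2)x + 319/4
Δ f = -9x^5 - (45/2)x^4 - 30x^3 - (45/2)x^2 - (9/2)x - 29/4
E_{-2} Δ f = -9x^5 + (135/2)x^4 - 210x^3 + (675/2)x^2 - (549/2)x + 319/4
[Δ, E_{-2}] f = 0

the image equals g(x) = 0


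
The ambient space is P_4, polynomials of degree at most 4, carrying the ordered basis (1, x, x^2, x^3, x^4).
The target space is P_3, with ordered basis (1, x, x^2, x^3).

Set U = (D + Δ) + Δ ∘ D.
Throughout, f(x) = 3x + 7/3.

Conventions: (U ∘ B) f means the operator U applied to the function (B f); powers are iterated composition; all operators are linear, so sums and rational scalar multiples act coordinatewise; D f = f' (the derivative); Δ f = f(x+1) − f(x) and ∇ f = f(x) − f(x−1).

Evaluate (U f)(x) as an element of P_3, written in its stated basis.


the image equals g(x) = 6

D f = 3
Δ f = 3
(D + Δ) f = 6
D f = 3
Δ D f = 0
((D + Δ) + Δ ∘ D) f = 6


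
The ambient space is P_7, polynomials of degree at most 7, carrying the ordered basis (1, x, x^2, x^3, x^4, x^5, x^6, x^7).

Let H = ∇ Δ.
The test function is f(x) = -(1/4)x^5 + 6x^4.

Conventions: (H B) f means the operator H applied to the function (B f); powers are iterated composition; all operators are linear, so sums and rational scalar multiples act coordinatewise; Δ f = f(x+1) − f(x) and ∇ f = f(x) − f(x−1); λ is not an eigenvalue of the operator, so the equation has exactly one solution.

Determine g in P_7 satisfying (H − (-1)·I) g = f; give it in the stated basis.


write g with unknown coordinates in the stated basis and equate coefficients in (H − (-1)·I) g = f
solving from the highest basis element down gives g = -(1/4)x^5 + 6x^4 + 5x^3 - 72x^2 - (55/2)x + 132
check: H g = -5x^3 + 72x^2 + (55/2)x - 132
so H g − (-1)·g = -(1/4)x^5 + 6x^4 = f ✓

the result is g(x) = -(1/4)x^5 + 6x^4 + 5x^3 - 72x^2 - (55/2)x + 132


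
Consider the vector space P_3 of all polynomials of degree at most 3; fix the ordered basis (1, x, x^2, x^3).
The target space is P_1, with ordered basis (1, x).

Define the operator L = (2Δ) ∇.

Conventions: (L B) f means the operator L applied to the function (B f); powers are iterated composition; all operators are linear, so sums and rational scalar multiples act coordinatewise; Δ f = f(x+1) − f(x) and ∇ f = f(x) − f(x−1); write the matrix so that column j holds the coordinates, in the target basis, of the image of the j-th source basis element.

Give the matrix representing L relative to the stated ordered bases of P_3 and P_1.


the matrix is [[0, 0, 4, 0]; [0, 0, 0, 12]] (rows listed top to bottom)

image of 1: 0
image of x: 0
image of x^2: 4
image of x^3: 12x
each image's coordinates form column j of the matrix


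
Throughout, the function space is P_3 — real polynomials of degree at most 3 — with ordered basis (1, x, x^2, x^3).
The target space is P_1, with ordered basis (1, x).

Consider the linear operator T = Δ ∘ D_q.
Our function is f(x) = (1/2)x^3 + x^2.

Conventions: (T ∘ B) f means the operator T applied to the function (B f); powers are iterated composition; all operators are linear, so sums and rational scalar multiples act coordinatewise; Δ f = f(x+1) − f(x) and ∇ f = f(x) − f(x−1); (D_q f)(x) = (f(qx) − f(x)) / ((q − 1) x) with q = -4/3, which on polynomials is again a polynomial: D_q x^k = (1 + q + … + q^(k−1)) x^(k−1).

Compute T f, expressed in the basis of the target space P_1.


D_q f = (13/18)x^2 - (1/3)x
Δ D_q f = (13/9)x + 7/18

the result is g(x) = (13/9)x + 7/18


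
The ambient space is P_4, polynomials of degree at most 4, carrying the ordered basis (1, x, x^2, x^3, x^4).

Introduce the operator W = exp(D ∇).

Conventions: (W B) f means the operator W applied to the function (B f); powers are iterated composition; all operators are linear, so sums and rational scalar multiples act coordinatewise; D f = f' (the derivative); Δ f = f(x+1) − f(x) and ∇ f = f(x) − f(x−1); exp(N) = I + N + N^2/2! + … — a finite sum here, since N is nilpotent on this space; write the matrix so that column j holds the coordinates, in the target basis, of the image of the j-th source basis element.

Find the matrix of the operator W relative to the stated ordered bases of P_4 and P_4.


the matrix is [[1, 0, 2, -3, 16]; [0, 1, 0, 6, -12]; [0, 0, 1, 0, 12]; [0, 0, 0, 1, 0]; [0, 0, 0, 0, 1]] (rows listed top to bottom)

image of 1: 1
image of x: x
image of x^2: x^2 + 2
image of x^3: x^3 + 6x - 3
image of x^4: x^4 + 12x^2 - 12x + 16
each image's coordinates form column j of the matrix


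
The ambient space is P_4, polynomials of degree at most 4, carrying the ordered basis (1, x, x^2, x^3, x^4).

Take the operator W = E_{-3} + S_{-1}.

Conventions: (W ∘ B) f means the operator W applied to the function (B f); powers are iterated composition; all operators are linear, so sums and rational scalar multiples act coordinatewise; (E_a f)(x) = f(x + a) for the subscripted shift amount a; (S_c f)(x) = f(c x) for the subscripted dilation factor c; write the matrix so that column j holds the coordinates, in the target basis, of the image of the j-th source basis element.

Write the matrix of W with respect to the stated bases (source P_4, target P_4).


image of 1: 2
image of x: -3
image of x^2: 2x^2 - 6x + 9
image of x^3: -9x^2 + 27x - 27
image of x^4: 2x^4 - 12x^3 + 54x^2 - 108x + 81
each image's coordinates form column j of the matrix

the matrix is [[2, -3, 9, -27, 81]; [0, 0, -6, 27, -108]; [0, 0, 2, -9, 54]; [0, 0, 0, 0, -12]; [0, 0, 0, 0, 2]] (rows listed top to bottom)


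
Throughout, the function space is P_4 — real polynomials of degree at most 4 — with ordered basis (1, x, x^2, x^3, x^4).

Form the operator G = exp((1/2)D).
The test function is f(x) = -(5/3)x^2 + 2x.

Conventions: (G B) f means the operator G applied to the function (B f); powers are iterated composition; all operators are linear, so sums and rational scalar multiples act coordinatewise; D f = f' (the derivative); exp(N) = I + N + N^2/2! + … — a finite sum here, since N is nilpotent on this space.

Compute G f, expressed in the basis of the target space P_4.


order-1 term: -(5/3)x + 1
order-2 term: -5/12
the series for exp((1/2)D) f terminates at order 2
exp((1/2)D) f = -(5/3)x^2 + (1/3)x + 7/12

the result is g(x) = -(5/3)x^2 + (1/3)x + 7/12


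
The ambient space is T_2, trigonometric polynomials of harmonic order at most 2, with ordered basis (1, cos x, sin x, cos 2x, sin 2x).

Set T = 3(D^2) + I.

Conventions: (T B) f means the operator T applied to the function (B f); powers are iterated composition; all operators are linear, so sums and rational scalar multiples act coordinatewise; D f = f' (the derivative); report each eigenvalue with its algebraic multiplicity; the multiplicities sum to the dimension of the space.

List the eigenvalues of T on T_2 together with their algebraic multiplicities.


image of 1: 1
image of cos x: -2cos x
image of sin x: -2sin x
image of cos 2x: -11cos 2x
image of sin 2x: -11sin 2x
the matrix is diagonal; its diagonal is (1, -2, -2, -11, -11)
for a triangular matrix the eigenvalues are the diagonal entries, with algebraic multiplicity their repetition count

λ = -11 (multiplicity 2), λ = -2 (multiplicity 2), λ = 1 (multiplicity 1)


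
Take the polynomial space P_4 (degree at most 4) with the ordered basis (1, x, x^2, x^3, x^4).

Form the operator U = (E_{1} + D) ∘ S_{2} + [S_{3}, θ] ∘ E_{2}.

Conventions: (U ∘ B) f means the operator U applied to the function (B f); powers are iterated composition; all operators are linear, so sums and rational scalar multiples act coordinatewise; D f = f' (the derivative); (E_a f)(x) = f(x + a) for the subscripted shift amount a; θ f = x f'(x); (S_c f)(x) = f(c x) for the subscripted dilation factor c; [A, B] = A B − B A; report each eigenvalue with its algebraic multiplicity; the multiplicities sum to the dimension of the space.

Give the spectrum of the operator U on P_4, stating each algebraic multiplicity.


λ = 1 (multiplicity 1), λ = 2 (multiplicity 1), λ = 4 (multiplicity 1), λ = 8 (multiplicity 1), λ = 16 (multiplicity 1)

image of 1: 1
image of x: 2x + 4
image of x^2: 4x^2 + 16x + 4
image of x^3: 8x^3 + 48x^2 + 24x + 8
image of x^4: 16x^4 + 128x^3 + 96x^2 + 64x + 16
the matrix is upper triangular; its diagonal is (1, 2, 4, 8, 16)
for a triangular matrix the eigenvalues are the diagonal entries, with algebraic multiplicity their repetition count


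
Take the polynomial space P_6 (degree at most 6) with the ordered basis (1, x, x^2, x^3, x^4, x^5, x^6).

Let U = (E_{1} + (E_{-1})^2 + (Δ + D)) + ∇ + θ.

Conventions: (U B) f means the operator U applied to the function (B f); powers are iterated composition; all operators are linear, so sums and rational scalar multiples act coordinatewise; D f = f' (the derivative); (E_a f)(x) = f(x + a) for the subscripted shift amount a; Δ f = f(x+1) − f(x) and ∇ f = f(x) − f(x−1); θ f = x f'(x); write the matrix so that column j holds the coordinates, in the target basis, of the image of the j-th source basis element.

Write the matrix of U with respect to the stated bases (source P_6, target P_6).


the matrix is [[2, 2, 5, -5, 17, -29, 65]; [0, 3, 4, 15, -20, 85, -174]; [0, 0, 4, 6, 30, -50, 255]; [0, 0, 0, 5, 8, 50, -100]; [0, 0, 0, 0, 6, 10, 75]; [0, 0, 0, 0, 0, 7, 12]; [0, 0, 0, 0, 0, 0, 8]] (rows listed top to bottom)

image of 1: 2
image of x: 3x + 2
image of x^2: 4x^2 + 4x + 5
image of x^3: 5x^3 + 6x^2 + 15x - 5
image of x^4: 6x^4 + 8x^3 + 30x^2 - 20x + 17
image of x^5: 7x^5 + 10x^4 + 50x^3 - 50x^2 + 85x - 29
image of x^6: 8x^6 + 12x^5 + 75x^4 - 100x^3 + 255x^2 - 174x + 65
each image's coordinates form column j of the matrix


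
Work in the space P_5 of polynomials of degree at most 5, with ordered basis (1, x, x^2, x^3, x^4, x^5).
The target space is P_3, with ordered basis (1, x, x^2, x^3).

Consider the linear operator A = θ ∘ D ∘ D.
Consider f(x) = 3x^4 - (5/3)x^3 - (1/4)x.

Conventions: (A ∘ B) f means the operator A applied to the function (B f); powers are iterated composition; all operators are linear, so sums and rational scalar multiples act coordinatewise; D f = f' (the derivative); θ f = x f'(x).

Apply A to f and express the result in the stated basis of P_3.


D f = 12x^3 - 5x^2 - 1/4
D D f = 36x^2 - 10x
θ D D f = 72x^2 - 10x

g(x) = 72x^2 - 10x


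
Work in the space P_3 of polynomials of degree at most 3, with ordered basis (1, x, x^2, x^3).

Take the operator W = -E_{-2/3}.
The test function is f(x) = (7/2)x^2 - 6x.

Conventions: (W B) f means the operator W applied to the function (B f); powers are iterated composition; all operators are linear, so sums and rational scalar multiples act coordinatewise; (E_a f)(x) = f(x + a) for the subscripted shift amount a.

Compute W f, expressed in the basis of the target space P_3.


the result is g(x) = -(7/2)x^2 + (32/3)x - 50/9

E_{-2/3} f = (7/2)x^2 - (32/3)x + 50/9
(-E_{-2/3}) f = -(7/2)x^2 + (32/3)x - 50/9


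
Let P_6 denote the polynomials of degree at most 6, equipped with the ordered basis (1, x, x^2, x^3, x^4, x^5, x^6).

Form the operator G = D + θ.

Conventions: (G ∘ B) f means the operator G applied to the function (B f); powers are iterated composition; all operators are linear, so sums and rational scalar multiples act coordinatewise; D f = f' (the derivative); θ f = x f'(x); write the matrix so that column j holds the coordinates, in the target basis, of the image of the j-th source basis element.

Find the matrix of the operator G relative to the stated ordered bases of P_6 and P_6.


the matrix is [[0, 1, 0, 0, 0, 0, 0]; [0, 1, 2, 0, 0, 0, 0]; [0, 0, 2, 3, 0, 0, 0]; [0, 0, 0, 3, 4, 0, 0]; [0, 0, 0, 0, 4, 5, 0]; [0, 0, 0, 0, 0, 5, 6]; [0, 0, 0, 0, 0, 0, 6]] (rows listed top to bottom)

image of 1: 0
image of x: x + 1
image of x^2: 2x^2 + 2x
image of x^3: 3x^3 + 3x^2
image of x^4: 4x^4 + 4x^3
image of x^5: 5x^5 + 5x^4
image of x^6: 6x^6 + 6x^5
each image's coordinates form column j of the matrix


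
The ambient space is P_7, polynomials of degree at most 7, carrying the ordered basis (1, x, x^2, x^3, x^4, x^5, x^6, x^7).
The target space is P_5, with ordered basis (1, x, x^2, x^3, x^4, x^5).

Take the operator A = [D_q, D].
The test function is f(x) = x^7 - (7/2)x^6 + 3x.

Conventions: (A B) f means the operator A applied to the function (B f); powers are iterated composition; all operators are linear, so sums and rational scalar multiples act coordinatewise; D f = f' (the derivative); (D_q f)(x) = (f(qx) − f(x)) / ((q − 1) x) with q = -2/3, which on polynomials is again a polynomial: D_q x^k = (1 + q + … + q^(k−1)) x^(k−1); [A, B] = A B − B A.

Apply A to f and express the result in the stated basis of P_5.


g(x) = (5/243)x^5 - (2275/486)x^4

D f = 7x^6 - 21x^5 + 3
D_q D f = (931/243)x^5 - (385/27)x^4
D_q f = (463/729)x^6 - (931/486)x^5 + 3
D D_q f = (926/243)x^5 - (4655/486)x^4
[D_q, D] f = (5/243)x^5 - (2275/486)x^4
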